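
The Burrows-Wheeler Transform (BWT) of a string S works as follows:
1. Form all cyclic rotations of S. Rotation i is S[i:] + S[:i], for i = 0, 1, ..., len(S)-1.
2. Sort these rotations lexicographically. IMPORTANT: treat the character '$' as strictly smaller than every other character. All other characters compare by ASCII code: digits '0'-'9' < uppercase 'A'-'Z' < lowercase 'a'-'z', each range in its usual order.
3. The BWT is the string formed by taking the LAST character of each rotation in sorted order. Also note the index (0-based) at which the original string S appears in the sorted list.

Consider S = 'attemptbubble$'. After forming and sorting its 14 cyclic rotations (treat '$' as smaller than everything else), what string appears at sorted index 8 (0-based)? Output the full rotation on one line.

All 14 rotations (rotation i = S[i:]+S[:i]):
  rot[0] = attemptbubble$
  rot[1] = ttemptbubble$a
  rot[2] = temptbubble$at
  rot[3] = emptbubble$att
  rot[4] = mptbubble$atte
  rot[5] = ptbubble$attem
  rot[6] = tbubble$attemp
  rot[7] = bubble$attempt
  rot[8] = ubble$attemptb
  rot[9] = bble$attemptbu
  rot[10] = ble$attemptbub
  rot[11] = le$attemptbubb
  rot[12] = e$attemptbubbl
  rot[13] = $attemptbubble
Sorted (with $ < everything):
  sorted[0] = $attemptbubble
  sorted[1] = attemptbubble$
  sorted[2] = bble$attemptbu
  sorted[3] = ble$attemptbub
  sorted[4] = bubble$attempt
  sorted[5] = e$attemptbubbl
  sorted[6] = emptbubble$att
  sorted[7] = le$attemptbubb
  sorted[8] = mptbubble$atte
  sorted[9] = ptbubble$attem
  sorted[10] = tbubble$attemp
  sorted[11] = temptbubble$at
  sorted[12] = ttemptbubble$a
  sorted[13] = ubble$attemptb
sorted[8] = mptbubble$atte

Answer: mptbubble$atte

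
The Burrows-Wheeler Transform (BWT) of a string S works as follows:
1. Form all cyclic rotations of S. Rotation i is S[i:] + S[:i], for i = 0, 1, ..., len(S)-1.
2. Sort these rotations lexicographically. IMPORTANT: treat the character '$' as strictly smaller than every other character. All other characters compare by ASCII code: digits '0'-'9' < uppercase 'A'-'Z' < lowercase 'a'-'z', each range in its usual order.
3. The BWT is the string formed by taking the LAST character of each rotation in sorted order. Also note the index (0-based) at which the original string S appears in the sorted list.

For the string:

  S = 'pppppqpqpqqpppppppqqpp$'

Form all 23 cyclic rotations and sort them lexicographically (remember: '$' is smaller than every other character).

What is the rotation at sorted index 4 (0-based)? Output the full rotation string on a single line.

Answer: ppppppqqpp$pppppqpqpqqp

Derivation:
All 23 rotations (rotation i = S[i:]+S[:i]):
  rot[0] = pppppqpqpqqpppppppqqpp$
  rot[1] = ppppqpqpqqpppppppqqpp$p
  rot[2] = pppqpqpqqpppppppqqpp$pp
  rot[3] = ppqpqpqqpppppppqqpp$ppp
  rot[4] = pqpqpqqpppppppqqpp$pppp
  rot[5] = qpqpqqpppppppqqpp$ppppp
  rot[6] = pqpqqpppppppqqpp$pppppq
  rot[7] = qpqqpppppppqqpp$pppppqp
  rot[8] = pqqpppppppqqpp$pppppqpq
  rot[9] = qqpppppppqqpp$pppppqpqp
  rot[10] = qpppppppqqpp$pppppqpqpq
  rot[11] = pppppppqqpp$pppppqpqpqq
  rot[12] = ppppppqqpp$pppppqpqpqqp
  rot[13] = pppppqqpp$pppppqpqpqqpp
  rot[14] = ppppqqpp$pppppqpqpqqppp
  rot[15] = pppqqpp$pppppqpqpqqpppp
  rot[16] = ppqqpp$pppppqpqpqqppppp
  rot[17] = pqqpp$pppppqpqpqqpppppp
  rot[18] = qqpp$pppppqpqpqqppppppp
  rot[19] = qpp$pppppqpqpqqpppppppq
  rot[20] = pp$pppppqpqpqqpppppppqq
  rot[21] = p$pppppqpqpqqpppppppqqp
  rot[22] = $pppppqpqpqqpppppppqqpp
Sorted (with $ < everything):
  sorted[0] = $pppppqpqpqqpppppppqqpp
  sorted[1] = p$pppppqpqpqqpppppppqqp
  sorted[2] = pp$pppppqpqpqqpppppppqq
  sorted[3] = pppppppqqpp$pppppqpqpqq
  sorted[4] = ppppppqqpp$pppppqpqpqqp
  sorted[5] = pppppqpqpqqpppppppqqpp$
  sorted[6] = pppppqqpp$pppppqpqpqqpp
  sorted[7] = ppppqpqpqqpppppppqqpp$p
  sorted[8] = ppppqqpp$pppppqpqpqqppp
  sorted[9] = pppqpqpqqpppppppqqpp$pp
  sorted[10] = pppqqpp$pppppqpqpqqpppp
  sorted[11] = ppqpqpqqpppppppqqpp$ppp
  sorted[12] = ppqqpp$pppppqpqpqqppppp
  sorted[13] = pqpqpqqpppppppqqpp$pppp
  sorted[14] = pqpqqpppppppqqpp$pppppq
  sorted[15] = pqqpp$pppppqpqpqqpppppp
  sorted[16] = pqqpppppppqqpp$pppppqpq
  sorted[17] = qpp$pppppqpqpqqpppppppq
  sorted[18] = qpppppppqqpp$pppppqpqpq
  sorted[19] = qpqpqqpppppppqqpp$ppppp
  sorted[20] = qpqqpppppppqqpp$pppppqp
  sorted[21] = qqpp$pppppqpqpqqppppppp
  sorted[22] = qqpppppppqqpp$pppppqpqp
sorted[4] = ppppppqqpp$pppppqpqpqqp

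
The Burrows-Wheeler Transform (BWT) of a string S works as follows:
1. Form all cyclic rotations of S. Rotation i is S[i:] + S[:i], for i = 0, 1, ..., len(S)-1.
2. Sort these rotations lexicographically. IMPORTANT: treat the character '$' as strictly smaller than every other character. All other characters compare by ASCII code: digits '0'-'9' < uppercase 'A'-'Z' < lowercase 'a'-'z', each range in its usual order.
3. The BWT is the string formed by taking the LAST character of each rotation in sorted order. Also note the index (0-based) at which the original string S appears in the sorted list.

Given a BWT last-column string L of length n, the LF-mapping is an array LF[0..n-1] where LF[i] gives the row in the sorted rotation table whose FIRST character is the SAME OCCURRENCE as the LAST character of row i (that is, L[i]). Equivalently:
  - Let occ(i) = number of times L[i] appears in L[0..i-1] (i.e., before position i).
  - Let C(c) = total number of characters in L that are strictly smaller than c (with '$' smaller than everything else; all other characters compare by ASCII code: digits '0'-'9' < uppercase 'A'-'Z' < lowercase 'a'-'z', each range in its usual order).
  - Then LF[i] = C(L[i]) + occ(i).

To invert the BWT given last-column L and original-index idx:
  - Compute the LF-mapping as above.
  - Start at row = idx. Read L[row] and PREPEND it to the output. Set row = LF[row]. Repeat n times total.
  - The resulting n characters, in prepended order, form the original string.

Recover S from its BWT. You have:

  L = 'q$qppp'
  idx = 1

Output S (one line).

LF mapping: 4 0 5 1 2 3
Walk LF starting at row 1, prepending L[row]:
  step 1: row=1, L[1]='$', prepend. Next row=LF[1]=0
  step 2: row=0, L[0]='q', prepend. Next row=LF[0]=4
  step 3: row=4, L[4]='p', prepend. Next row=LF[4]=2
  step 4: row=2, L[2]='q', prepend. Next row=LF[2]=5
  step 5: row=5, L[5]='p', prepend. Next row=LF[5]=3
  step 6: row=3, L[3]='p', prepend. Next row=LF[3]=1
Reversed output: ppqpq$

Answer: ppqpq$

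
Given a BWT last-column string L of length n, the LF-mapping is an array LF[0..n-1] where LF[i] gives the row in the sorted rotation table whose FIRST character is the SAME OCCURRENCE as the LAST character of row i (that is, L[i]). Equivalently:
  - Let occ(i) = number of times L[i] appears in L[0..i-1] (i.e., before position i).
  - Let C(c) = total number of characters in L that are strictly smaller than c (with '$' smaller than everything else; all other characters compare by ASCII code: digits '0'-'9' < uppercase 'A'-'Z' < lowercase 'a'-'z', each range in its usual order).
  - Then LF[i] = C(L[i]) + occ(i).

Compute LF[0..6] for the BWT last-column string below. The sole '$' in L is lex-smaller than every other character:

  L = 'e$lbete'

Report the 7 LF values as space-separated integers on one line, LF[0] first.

Answer: 2 0 5 1 3 6 4

Derivation:
Char counts: '$':1, 'b':1, 'e':3, 'l':1, 't':1
C (first-col start): C('$')=0, C('b')=1, C('e')=2, C('l')=5, C('t')=6
L[0]='e': occ=0, LF[0]=C('e')+0=2+0=2
L[1]='$': occ=0, LF[1]=C('$')+0=0+0=0
L[2]='l': occ=0, LF[2]=C('l')+0=5+0=5
L[3]='b': occ=0, LF[3]=C('b')+0=1+0=1
L[4]='e': occ=1, LF[4]=C('e')+1=2+1=3
L[5]='t': occ=0, LF[5]=C('t')+0=6+0=6
L[6]='e': occ=2, LF[6]=C('e')+2=2+2=4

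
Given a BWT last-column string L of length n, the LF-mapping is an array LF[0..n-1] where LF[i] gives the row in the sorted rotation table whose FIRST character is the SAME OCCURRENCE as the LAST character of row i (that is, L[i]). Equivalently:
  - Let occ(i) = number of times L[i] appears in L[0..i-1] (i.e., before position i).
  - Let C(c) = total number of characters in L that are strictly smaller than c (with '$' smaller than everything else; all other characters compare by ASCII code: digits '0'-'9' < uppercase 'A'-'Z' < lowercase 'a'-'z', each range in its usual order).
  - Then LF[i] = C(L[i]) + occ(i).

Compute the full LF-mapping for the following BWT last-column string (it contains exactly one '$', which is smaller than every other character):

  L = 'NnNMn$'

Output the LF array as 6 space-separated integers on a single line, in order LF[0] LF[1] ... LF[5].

Char counts: '$':1, 'M':1, 'N':2, 'n':2
C (first-col start): C('$')=0, C('M')=1, C('N')=2, C('n')=4
L[0]='N': occ=0, LF[0]=C('N')+0=2+0=2
L[1]='n': occ=0, LF[1]=C('n')+0=4+0=4
L[2]='N': occ=1, LF[2]=C('N')+1=2+1=3
L[3]='M': occ=0, LF[3]=C('M')+0=1+0=1
L[4]='n': occ=1, LF[4]=C('n')+1=4+1=5
L[5]='$': occ=0, LF[5]=C('$')+0=0+0=0

Answer: 2 4 3 1 5 0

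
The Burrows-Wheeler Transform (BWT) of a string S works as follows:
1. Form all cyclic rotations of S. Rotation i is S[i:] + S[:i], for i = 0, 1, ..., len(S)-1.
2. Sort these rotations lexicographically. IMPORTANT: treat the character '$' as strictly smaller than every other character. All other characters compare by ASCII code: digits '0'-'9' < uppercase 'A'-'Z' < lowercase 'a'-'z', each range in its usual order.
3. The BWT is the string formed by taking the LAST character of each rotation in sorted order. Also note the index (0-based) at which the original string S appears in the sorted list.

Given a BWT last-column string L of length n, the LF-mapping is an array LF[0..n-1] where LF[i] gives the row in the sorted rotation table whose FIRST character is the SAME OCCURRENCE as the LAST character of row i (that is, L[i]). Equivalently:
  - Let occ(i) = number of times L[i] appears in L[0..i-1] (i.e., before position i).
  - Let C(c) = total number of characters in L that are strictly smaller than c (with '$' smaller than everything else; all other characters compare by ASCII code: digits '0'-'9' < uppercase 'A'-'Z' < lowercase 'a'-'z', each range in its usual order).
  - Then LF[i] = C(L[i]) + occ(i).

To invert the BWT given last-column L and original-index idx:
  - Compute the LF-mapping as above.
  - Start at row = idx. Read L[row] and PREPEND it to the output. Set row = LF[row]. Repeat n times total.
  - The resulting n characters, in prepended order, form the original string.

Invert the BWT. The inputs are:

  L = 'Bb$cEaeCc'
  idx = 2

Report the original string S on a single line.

LF mapping: 1 5 0 6 3 4 8 2 7
Walk LF starting at row 2, prepending L[row]:
  step 1: row=2, L[2]='$', prepend. Next row=LF[2]=0
  step 2: row=0, L[0]='B', prepend. Next row=LF[0]=1
  step 3: row=1, L[1]='b', prepend. Next row=LF[1]=5
  step 4: row=5, L[5]='a', prepend. Next row=LF[5]=4
  step 5: row=4, L[4]='E', prepend. Next row=LF[4]=3
  step 6: row=3, L[3]='c', prepend. Next row=LF[3]=6
  step 7: row=6, L[6]='e', prepend. Next row=LF[6]=8
  step 8: row=8, L[8]='c', prepend. Next row=LF[8]=7
  step 9: row=7, L[7]='C', prepend. Next row=LF[7]=2
Reversed output: CcecEabB$

Answer: CcecEabB$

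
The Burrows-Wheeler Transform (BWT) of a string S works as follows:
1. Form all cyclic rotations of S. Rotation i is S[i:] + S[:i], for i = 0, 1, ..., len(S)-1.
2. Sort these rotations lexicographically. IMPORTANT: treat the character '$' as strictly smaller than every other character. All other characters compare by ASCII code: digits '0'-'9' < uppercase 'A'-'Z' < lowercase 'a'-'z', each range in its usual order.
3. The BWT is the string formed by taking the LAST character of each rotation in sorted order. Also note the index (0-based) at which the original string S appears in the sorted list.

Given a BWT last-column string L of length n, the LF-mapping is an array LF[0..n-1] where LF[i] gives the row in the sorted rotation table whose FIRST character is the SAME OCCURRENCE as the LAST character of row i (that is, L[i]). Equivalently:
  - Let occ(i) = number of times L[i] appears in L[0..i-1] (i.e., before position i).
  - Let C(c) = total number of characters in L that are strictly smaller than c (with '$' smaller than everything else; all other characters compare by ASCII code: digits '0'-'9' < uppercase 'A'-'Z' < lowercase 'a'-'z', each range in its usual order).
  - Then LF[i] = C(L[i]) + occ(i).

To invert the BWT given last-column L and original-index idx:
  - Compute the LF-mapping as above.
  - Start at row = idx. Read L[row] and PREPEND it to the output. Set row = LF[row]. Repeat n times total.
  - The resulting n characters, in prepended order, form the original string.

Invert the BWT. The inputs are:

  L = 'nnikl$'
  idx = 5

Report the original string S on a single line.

LF mapping: 4 5 1 2 3 0
Walk LF starting at row 5, prepending L[row]:
  step 1: row=5, L[5]='$', prepend. Next row=LF[5]=0
  step 2: row=0, L[0]='n', prepend. Next row=LF[0]=4
  step 3: row=4, L[4]='l', prepend. Next row=LF[4]=3
  step 4: row=3, L[3]='k', prepend. Next row=LF[3]=2
  step 5: row=2, L[2]='i', prepend. Next row=LF[2]=1
  step 6: row=1, L[1]='n', prepend. Next row=LF[1]=5
Reversed output: nikln$

Answer: nikln$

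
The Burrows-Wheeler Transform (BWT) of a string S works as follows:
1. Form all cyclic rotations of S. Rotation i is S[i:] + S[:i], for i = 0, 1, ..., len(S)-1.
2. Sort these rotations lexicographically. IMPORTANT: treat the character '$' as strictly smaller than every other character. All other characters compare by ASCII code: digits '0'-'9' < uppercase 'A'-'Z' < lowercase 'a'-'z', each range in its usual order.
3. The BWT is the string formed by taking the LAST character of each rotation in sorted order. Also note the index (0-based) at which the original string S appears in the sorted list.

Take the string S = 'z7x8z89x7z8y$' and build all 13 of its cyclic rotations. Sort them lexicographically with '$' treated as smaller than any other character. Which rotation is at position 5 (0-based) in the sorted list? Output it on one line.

Answer: 8z89x7z8y$z7x

Derivation:
All 13 rotations (rotation i = S[i:]+S[:i]):
  rot[0] = z7x8z89x7z8y$
  rot[1] = 7x8z89x7z8y$z
  rot[2] = x8z89x7z8y$z7
  rot[3] = 8z89x7z8y$z7x
  rot[4] = z89x7z8y$z7x8
  rot[5] = 89x7z8y$z7x8z
  rot[6] = 9x7z8y$z7x8z8
  rot[7] = x7z8y$z7x8z89
  rot[8] = 7z8y$z7x8z89x
  rot[9] = z8y$z7x8z89x7
  rot[10] = 8y$z7x8z89x7z
  rot[11] = y$z7x8z89x7z8
  rot[12] = $z7x8z89x7z8y
Sorted (with $ < everything):
  sorted[0] = $z7x8z89x7z8y
  sorted[1] = 7x8z89x7z8y$z
  sorted[2] = 7z8y$z7x8z89x
  sorted[3] = 89x7z8y$z7x8z
  sorted[4] = 8y$z7x8z89x7z
  sorted[5] = 8z89x7z8y$z7x
  sorted[6] = 9x7z8y$z7x8z8
  sorted[7] = x7z8y$z7x8z89
  sorted[8] = x8z89x7z8y$z7
  sorted[9] = y$z7x8z89x7z8
  sorted[10] = z7x8z89x7z8y$
  sorted[11] = z89x7z8y$z7x8
  sorted[12] = z8y$z7x8z89x7
sorted[5] = 8z89x7z8y$z7x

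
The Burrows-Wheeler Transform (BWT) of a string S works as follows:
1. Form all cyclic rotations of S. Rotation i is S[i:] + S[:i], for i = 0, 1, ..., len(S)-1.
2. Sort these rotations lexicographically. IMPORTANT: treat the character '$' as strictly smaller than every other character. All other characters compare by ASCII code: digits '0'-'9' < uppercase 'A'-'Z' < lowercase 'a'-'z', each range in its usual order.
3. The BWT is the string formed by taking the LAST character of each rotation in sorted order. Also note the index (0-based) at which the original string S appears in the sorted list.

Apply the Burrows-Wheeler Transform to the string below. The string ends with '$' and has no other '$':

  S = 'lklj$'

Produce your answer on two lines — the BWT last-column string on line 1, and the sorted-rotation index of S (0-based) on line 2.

All 5 rotations (rotation i = S[i:]+S[:i]):
  rot[0] = lklj$
  rot[1] = klj$l
  rot[2] = lj$lk
  rot[3] = j$lkl
  rot[4] = $lklj
Sorted (with $ < everything):
  sorted[0] = $lklj  (last char: 'j')
  sorted[1] = j$lkl  (last char: 'l')
  sorted[2] = klj$l  (last char: 'l')
  sorted[3] = lj$lk  (last char: 'k')
  sorted[4] = lklj$  (last char: '$')
Last column: jllk$
Original string S is at sorted index 4

Answer: jllk$
4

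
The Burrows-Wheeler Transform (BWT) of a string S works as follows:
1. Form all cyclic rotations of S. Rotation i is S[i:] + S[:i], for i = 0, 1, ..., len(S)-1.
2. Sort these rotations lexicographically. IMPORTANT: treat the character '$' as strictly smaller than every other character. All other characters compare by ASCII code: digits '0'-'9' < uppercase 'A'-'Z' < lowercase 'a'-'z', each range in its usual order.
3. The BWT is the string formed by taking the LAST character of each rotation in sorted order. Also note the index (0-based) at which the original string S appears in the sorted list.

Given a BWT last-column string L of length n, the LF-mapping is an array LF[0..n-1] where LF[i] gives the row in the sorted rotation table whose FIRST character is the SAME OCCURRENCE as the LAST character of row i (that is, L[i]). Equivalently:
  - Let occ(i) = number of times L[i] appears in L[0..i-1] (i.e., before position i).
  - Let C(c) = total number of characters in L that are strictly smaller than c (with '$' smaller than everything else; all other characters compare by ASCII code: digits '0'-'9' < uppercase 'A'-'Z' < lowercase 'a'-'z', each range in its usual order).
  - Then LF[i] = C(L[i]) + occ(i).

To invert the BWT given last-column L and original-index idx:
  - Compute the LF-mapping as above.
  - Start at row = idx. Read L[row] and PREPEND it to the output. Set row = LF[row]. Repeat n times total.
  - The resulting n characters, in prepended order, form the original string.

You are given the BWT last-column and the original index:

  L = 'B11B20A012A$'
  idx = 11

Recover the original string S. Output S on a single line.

LF mapping: 10 3 4 11 6 1 8 2 5 7 9 0
Walk LF starting at row 11, prepending L[row]:
  step 1: row=11, L[11]='$', prepend. Next row=LF[11]=0
  step 2: row=0, L[0]='B', prepend. Next row=LF[0]=10
  step 3: row=10, L[10]='A', prepend. Next row=LF[10]=9
  step 4: row=9, L[9]='2', prepend. Next row=LF[9]=7
  step 5: row=7, L[7]='0', prepend. Next row=LF[7]=2
  step 6: row=2, L[2]='1', prepend. Next row=LF[2]=4
  step 7: row=4, L[4]='2', prepend. Next row=LF[4]=6
  step 8: row=6, L[6]='A', prepend. Next row=LF[6]=8
  step 9: row=8, L[8]='1', prepend. Next row=LF[8]=5
  step 10: row=5, L[5]='0', prepend. Next row=LF[5]=1
  step 11: row=1, L[1]='1', prepend. Next row=LF[1]=3
  step 12: row=3, L[3]='B', prepend. Next row=LF[3]=11
Reversed output: B101A2102AB$

Answer: B101A2102AB$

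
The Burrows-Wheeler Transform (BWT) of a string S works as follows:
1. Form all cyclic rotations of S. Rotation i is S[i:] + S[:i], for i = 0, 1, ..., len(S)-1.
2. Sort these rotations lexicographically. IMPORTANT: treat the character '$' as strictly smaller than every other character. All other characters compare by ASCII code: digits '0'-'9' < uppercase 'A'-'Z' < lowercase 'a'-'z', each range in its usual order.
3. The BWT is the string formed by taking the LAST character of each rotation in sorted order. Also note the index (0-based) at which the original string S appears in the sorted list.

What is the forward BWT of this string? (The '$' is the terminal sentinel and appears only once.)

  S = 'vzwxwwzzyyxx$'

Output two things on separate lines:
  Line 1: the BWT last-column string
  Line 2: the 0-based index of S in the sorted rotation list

All 13 rotations (rotation i = S[i:]+S[:i]):
  rot[0] = vzwxwwzzyyxx$
  rot[1] = zwxwwzzyyxx$v
  rot[2] = wxwwzzyyxx$vz
  rot[3] = xwwzzyyxx$vzw
  rot[4] = wwzzyyxx$vzwx
  rot[5] = wzzyyxx$vzwxw
  rot[6] = zzyyxx$vzwxww
  rot[7] = zyyxx$vzwxwwz
  rot[8] = yyxx$vzwxwwzz
  rot[9] = yxx$vzwxwwzzy
  rot[10] = xx$vzwxwwzzyy
  rot[11] = x$vzwxwwzzyyx
  rot[12] = $vzwxwwzzyyxx
Sorted (with $ < everything):
  sorted[0] = $vzwxwwzzyyxx  (last char: 'x')
  sorted[1] = vzwxwwzzyyxx$  (last char: '$')
  sorted[2] = wwzzyyxx$vzwx  (last char: 'x')
  sorted[3] = wxwwzzyyxx$vz  (last char: 'z')
  sorted[4] = wzzyyxx$vzwxw  (last char: 'w')
  sorted[5] = x$vzwxwwzzyyx  (last char: 'x')
  sorted[6] = xwwzzyyxx$vzw  (last char: 'w')
  sorted[7] = xx$vzwxwwzzyy  (last char: 'y')
  sorted[8] = yxx$vzwxwwzzy  (last char: 'y')
  sorted[9] = yyxx$vzwxwwzz  (last char: 'z')
  sorted[10] = zwxwwzzyyxx$v  (last char: 'v')
  sorted[11] = zyyxx$vzwxwwz  (last char: 'z')
  sorted[12] = zzyyxx$vzwxww  (last char: 'w')
Last column: x$xzwxwyyzvzw
Original string S is at sorted index 1

Answer: x$xzwxwyyzvzw
1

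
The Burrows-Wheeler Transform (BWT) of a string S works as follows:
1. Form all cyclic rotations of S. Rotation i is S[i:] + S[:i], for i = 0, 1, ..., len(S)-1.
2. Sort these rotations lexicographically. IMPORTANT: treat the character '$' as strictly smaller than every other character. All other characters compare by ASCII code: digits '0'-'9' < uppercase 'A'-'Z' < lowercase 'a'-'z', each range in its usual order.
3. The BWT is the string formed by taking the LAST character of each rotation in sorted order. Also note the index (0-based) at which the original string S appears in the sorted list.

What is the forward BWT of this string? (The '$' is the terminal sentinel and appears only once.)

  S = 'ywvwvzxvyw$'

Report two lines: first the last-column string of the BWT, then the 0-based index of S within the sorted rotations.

All 11 rotations (rotation i = S[i:]+S[:i]):
  rot[0] = ywvwvzxvyw$
  rot[1] = wvwvzxvyw$y
  rot[2] = vwvzxvyw$yw
  rot[3] = wvzxvyw$ywv
  rot[4] = vzxvyw$ywvw
  rot[5] = zxvyw$ywvwv
  rot[6] = xvyw$ywvwvz
  rot[7] = vyw$ywvwvzx
  rot[8] = yw$ywvwvzxv
  rot[9] = w$ywvwvzxvy
  rot[10] = $ywvwvzxvyw
Sorted (with $ < everything):
  sorted[0] = $ywvwvzxvyw  (last char: 'w')
  sorted[1] = vwvzxvyw$yw  (last char: 'w')
  sorted[2] = vyw$ywvwvzx  (last char: 'x')
  sorted[3] = vzxvyw$ywvw  (last char: 'w')
  sorted[4] = w$ywvwvzxvy  (last char: 'y')
  sorted[5] = wvwvzxvyw$y  (last char: 'y')
  sorted[6] = wvzxvyw$ywv  (last char: 'v')
  sorted[7] = xvyw$ywvwvz  (last char: 'z')
  sorted[8] = yw$ywvwvzxv  (last char: 'v')
  sorted[9] = ywvwvzxvyw$  (last char: '$')
  sorted[10] = zxvyw$ywvwv  (last char: 'v')
Last column: wwxwyyvzv$v
Original string S is at sorted index 9

Answer: wwxwyyvzv$v
9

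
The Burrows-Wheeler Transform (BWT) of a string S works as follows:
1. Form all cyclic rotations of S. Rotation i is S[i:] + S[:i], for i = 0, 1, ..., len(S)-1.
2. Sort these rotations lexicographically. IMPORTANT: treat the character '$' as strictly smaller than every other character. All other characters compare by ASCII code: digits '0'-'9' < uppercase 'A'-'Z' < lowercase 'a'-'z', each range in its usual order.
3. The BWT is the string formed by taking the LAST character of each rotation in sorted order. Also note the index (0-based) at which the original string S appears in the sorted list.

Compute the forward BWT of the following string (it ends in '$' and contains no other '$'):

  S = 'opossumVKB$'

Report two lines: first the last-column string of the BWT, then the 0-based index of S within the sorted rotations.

All 11 rotations (rotation i = S[i:]+S[:i]):
  rot[0] = opossumVKB$
  rot[1] = possumVKB$o
  rot[2] = ossumVKB$op
  rot[3] = ssumVKB$opo
  rot[4] = sumVKB$opos
  rot[5] = umVKB$oposs
  rot[6] = mVKB$opossu
  rot[7] = VKB$opossum
  rot[8] = KB$opossumV
  rot[9] = B$opossumVK
  rot[10] = $opossumVKB
Sorted (with $ < everything):
  sorted[0] = $opossumVKB  (last char: 'B')
  sorted[1] = B$opossumVK  (last char: 'K')
  sorted[2] = KB$opossumV  (last char: 'V')
  sorted[3] = VKB$opossum  (last char: 'm')
  sorted[4] = mVKB$opossu  (last char: 'u')
  sorted[5] = opossumVKB$  (last char: '$')
  sorted[6] = ossumVKB$op  (last char: 'p')
  sorted[7] = possumVKB$o  (last char: 'o')
  sorted[8] = ssumVKB$opo  (last char: 'o')
  sorted[9] = sumVKB$opos  (last char: 's')
  sorted[10] = umVKB$oposs  (last char: 's')
Last column: BKVmu$pooss
Original string S is at sorted index 5

Answer: BKVmu$pooss
5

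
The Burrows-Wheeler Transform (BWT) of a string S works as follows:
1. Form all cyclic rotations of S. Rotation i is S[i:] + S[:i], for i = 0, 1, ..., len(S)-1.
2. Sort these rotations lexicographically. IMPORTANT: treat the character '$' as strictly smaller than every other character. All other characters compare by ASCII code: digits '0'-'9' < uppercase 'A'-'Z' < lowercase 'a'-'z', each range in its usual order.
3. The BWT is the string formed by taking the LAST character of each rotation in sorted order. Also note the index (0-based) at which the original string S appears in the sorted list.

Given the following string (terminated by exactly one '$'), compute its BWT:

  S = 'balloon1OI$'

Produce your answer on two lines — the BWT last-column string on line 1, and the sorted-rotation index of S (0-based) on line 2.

All 11 rotations (rotation i = S[i:]+S[:i]):
  rot[0] = balloon1OI$
  rot[1] = alloon1OI$b
  rot[2] = lloon1OI$ba
  rot[3] = loon1OI$bal
  rot[4] = oon1OI$ball
  rot[5] = on1OI$ballo
  rot[6] = n1OI$balloo
  rot[7] = 1OI$balloon
  rot[8] = OI$balloon1
  rot[9] = I$balloon1O
  rot[10] = $balloon1OI
Sorted (with $ < everything):
  sorted[0] = $balloon1OI  (last char: 'I')
  sorted[1] = 1OI$balloon  (last char: 'n')
  sorted[2] = I$balloon1O  (last char: 'O')
  sorted[3] = OI$balloon1  (last char: '1')
  sorted[4] = alloon1OI$b  (last char: 'b')
  sorted[5] = balloon1OI$  (last char: '$')
  sorted[6] = lloon1OI$ba  (last char: 'a')
  sorted[7] = loon1OI$bal  (last char: 'l')
  sorted[8] = n1OI$balloo  (last char: 'o')
  sorted[9] = on1OI$ballo  (last char: 'o')
  sorted[10] = oon1OI$ball  (last char: 'l')
Last column: InO1b$alool
Original string S is at sorted index 5

Answer: InO1b$alool
5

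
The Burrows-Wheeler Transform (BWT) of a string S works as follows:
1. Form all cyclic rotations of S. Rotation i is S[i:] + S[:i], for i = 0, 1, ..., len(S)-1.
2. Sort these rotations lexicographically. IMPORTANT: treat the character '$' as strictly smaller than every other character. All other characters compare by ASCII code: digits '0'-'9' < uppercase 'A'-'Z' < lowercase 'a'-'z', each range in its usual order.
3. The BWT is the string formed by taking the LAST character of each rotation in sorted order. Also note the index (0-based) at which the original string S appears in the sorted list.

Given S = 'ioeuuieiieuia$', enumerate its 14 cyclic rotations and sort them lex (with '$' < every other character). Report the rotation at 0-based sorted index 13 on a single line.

Answer: uuieiieuia$ioe

Derivation:
All 14 rotations (rotation i = S[i:]+S[:i]):
  rot[0] = ioeuuieiieuia$
  rot[1] = oeuuieiieuia$i
  rot[2] = euuieiieuia$io
  rot[3] = uuieiieuia$ioe
  rot[4] = uieiieuia$ioeu
  rot[5] = ieiieuia$ioeuu
  rot[6] = eiieuia$ioeuui
  rot[7] = iieuia$ioeuuie
  rot[8] = ieuia$ioeuuiei
  rot[9] = euia$ioeuuieii
  rot[10] = uia$ioeuuieiie
  rot[11] = ia$ioeuuieiieu
  rot[12] = a$ioeuuieiieui
  rot[13] = $ioeuuieiieuia
Sorted (with $ < everything):
  sorted[0] = $ioeuuieiieuia
  sorted[1] = a$ioeuuieiieui
  sorted[2] = eiieuia$ioeuui
  sorted[3] = euia$ioeuuieii
  sorted[4] = euuieiieuia$io
  sorted[5] = ia$ioeuuieiieu
  sorted[6] = ieiieuia$ioeuu
  sorted[7] = ieuia$ioeuuiei
  sorted[8] = iieuia$ioeuuie
  sorted[9] = ioeuuieiieuia$
  sorted[10] = oeuuieiieuia$i
  sorted[11] = uia$ioeuuieiie
  sorted[12] = uieiieuia$ioeu
  sorted[13] = uuieiieuia$ioe
sorted[13] = uuieiieuia$ioe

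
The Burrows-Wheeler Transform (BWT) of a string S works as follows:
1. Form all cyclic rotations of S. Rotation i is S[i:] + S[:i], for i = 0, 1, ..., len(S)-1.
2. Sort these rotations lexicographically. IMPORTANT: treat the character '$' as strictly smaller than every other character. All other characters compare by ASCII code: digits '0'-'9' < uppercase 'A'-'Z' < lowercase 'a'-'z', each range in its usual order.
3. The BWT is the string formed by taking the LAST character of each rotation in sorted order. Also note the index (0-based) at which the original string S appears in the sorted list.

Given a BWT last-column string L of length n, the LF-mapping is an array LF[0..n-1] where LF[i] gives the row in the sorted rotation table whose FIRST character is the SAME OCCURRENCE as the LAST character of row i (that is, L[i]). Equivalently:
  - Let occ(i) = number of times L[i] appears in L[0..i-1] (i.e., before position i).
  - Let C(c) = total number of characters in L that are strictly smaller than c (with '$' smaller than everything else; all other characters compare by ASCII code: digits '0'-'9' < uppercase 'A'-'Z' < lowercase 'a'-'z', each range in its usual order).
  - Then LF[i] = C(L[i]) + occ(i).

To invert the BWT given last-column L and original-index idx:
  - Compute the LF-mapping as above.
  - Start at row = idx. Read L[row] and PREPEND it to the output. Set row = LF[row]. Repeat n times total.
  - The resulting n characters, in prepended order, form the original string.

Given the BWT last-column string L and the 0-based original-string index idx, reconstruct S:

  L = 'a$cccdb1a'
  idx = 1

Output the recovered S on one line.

LF mapping: 2 0 5 6 7 8 4 1 3
Walk LF starting at row 1, prepending L[row]:
  step 1: row=1, L[1]='$', prepend. Next row=LF[1]=0
  step 2: row=0, L[0]='a', prepend. Next row=LF[0]=2
  step 3: row=2, L[2]='c', prepend. Next row=LF[2]=5
  step 4: row=5, L[5]='d', prepend. Next row=LF[5]=8
  step 5: row=8, L[8]='a', prepend. Next row=LF[8]=3
  step 6: row=3, L[3]='c', prepend. Next row=LF[3]=6
  step 7: row=6, L[6]='b', prepend. Next row=LF[6]=4
  step 8: row=4, L[4]='c', prepend. Next row=LF[4]=7
  step 9: row=7, L[7]='1', prepend. Next row=LF[7]=1
Reversed output: 1cbcadca$

Answer: 1cbcadca$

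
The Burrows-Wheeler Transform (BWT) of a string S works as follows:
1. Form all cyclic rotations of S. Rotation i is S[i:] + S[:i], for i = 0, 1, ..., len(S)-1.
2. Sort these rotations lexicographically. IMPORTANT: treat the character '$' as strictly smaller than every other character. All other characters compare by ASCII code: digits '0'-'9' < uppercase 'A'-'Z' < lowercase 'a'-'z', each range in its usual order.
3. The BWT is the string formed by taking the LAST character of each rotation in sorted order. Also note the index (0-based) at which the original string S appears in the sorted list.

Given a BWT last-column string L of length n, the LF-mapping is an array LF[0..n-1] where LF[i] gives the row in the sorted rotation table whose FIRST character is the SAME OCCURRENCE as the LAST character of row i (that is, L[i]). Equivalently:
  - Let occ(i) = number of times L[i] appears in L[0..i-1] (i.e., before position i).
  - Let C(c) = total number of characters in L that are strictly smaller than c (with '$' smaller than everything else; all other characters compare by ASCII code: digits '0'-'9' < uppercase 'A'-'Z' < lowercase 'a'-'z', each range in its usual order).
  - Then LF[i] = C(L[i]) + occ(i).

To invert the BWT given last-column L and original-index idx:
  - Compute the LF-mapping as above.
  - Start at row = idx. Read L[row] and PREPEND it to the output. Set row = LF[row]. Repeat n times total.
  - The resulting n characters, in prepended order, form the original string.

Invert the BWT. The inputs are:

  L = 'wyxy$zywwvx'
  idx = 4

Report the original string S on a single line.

Answer: wywyvyxzxw$

Derivation:
LF mapping: 2 7 5 8 0 10 9 3 4 1 6
Walk LF starting at row 4, prepending L[row]:
  step 1: row=4, L[4]='$', prepend. Next row=LF[4]=0
  step 2: row=0, L[0]='w', prepend. Next row=LF[0]=2
  step 3: row=2, L[2]='x', prepend. Next row=LF[2]=5
  step 4: row=5, L[5]='z', prepend. Next row=LF[5]=10
  step 5: row=10, L[10]='x', prepend. Next row=LF[10]=6
  step 6: row=6, L[6]='y', prepend. Next row=LF[6]=9
  step 7: row=9, L[9]='v', prepend. Next row=LF[9]=1
  step 8: row=1, L[1]='y', prepend. Next row=LF[1]=7
  step 9: row=7, L[7]='w', prepend. Next row=LF[7]=3
  step 10: row=3, L[3]='y', prepend. Next row=LF[3]=8
  step 11: row=8, L[8]='w', prepend. Next row=LF[8]=4
Reversed output: wywyvyxzxw$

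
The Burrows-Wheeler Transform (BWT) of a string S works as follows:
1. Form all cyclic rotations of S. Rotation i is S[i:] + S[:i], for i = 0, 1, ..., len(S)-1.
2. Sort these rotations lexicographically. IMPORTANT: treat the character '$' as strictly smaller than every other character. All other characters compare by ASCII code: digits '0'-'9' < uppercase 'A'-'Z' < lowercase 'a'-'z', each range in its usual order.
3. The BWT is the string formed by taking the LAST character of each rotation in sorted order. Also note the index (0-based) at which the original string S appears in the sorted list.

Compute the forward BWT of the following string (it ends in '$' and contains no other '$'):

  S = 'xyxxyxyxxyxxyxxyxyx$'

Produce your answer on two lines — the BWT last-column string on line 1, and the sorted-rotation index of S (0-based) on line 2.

All 20 rotations (rotation i = S[i:]+S[:i]):
  rot[0] = xyxxyxyxxyxxyxxyxyx$
  rot[1] = yxxyxyxxyxxyxxyxyx$x
  rot[2] = xxyxyxxyxxyxxyxyx$xy
  rot[3] = xyxyxxyxxyxxyxyx$xyx
  rot[4] = yxyxxyxxyxxyxyx$xyxx
  rot[5] = xyxxyxxyxxyxyx$xyxxy
  rot[6] = yxxyxxyxxyxyx$xyxxyx
  rot[7] = xxyxxyxxyxyx$xyxxyxy
  rot[8] = xyxxyxxyxyx$xyxxyxyx
  rot[9] = yxxyxxyxyx$xyxxyxyxx
  rot[10] = xxyxxyxyx$xyxxyxyxxy
  rot[11] = xyxxyxyx$xyxxyxyxxyx
  rot[12] = yxxyxyx$xyxxyxyxxyxx
  rot[13] = xxyxyx$xyxxyxyxxyxxy
  rot[14] = xyxyx$xyxxyxyxxyxxyx
  rot[15] = yxyx$xyxxyxyxxyxxyxx
  rot[16] = xyx$xyxxyxyxxyxxyxxy
  rot[17] = yx$xyxxyxyxxyxxyxxyx
  rot[18] = x$xyxxyxyxxyxxyxxyxy
  rot[19] = $xyxxyxyxxyxxyxxyxyx
Sorted (with $ < everything):
  sorted[0] = $xyxxyxyxxyxxyxxyxyx  (last char: 'x')
  sorted[1] = x$xyxxyxyxxyxxyxxyxy  (last char: 'y')
  sorted[2] = xxyxxyxxyxyx$xyxxyxy  (last char: 'y')
  sorted[3] = xxyxxyxyx$xyxxyxyxxy  (last char: 'y')
  sorted[4] = xxyxyx$xyxxyxyxxyxxy  (last char: 'y')
  sorted[5] = xxyxyxxyxxyxxyxyx$xy  (last char: 'y')
  sorted[6] = xyx$xyxxyxyxxyxxyxxy  (last char: 'y')
  sorted[7] = xyxxyxxyxxyxyx$xyxxy  (last char: 'y')
  sorted[8] = xyxxyxxyxyx$xyxxyxyx  (last char: 'x')
  sorted[9] = xyxxyxyx$xyxxyxyxxyx  (last char: 'x')
  sorted[10] = xyxxyxyxxyxxyxxyxyx$  (last char: '$')
  sorted[11] = xyxyx$xyxxyxyxxyxxyx  (last char: 'x')
  sorted[12] = xyxyxxyxxyxxyxyx$xyx  (last char: 'x')
  sorted[13] = yx$xyxxyxyxxyxxyxxyx  (last char: 'x')
  sorted[14] = yxxyxxyxxyxyx$xyxxyx  (last char: 'x')
  sorted[15] = yxxyxxyxyx$xyxxyxyxx  (last char: 'x')
  sorted[16] = yxxyxyx$xyxxyxyxxyxx  (last char: 'x')
  sorted[17] = yxxyxyxxyxxyxxyxyx$x  (last char: 'x')
  sorted[18] = yxyx$xyxxyxyxxyxxyxx  (last char: 'x')
  sorted[19] = yxyxxyxxyxxyxyx$xyxx  (last char: 'x')
Last column: xyyyyyyyxx$xxxxxxxxx
Original string S is at sorted index 10

Answer: xyyyyyyyxx$xxxxxxxxx
10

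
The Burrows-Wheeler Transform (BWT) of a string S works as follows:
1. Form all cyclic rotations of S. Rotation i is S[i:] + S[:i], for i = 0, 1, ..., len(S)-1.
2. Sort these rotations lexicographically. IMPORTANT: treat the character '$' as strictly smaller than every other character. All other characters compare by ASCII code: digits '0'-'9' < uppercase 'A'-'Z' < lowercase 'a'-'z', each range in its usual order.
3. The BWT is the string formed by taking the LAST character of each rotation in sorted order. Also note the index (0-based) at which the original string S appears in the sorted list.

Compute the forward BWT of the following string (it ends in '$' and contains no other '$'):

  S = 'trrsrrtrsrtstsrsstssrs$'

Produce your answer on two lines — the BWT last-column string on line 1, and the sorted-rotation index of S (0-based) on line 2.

Answer: stssrtsrsrrstrtrts$rssr
18

Derivation:
All 23 rotations (rotation i = S[i:]+S[:i]):
  rot[0] = trrsrrtrsrtstsrsstssrs$
  rot[1] = rrsrrtrsrtstsrsstssrs$t
  rot[2] = rsrrtrsrtstsrsstssrs$tr
  rot[3] = srrtrsrtstsrsstssrs$trr
  rot[4] = rrtrsrtstsrsstssrs$trrs
  rot[5] = rtrsrtstsrsstssrs$trrsr
  rot[6] = trsrtstsrsstssrs$trrsrr
  rot[7] = rsrtstsrsstssrs$trrsrrt
  rot[8] = srtstsrsstssrs$trrsrrtr
  rot[9] = rtstsrsstssrs$trrsrrtrs
  rot[10] = tstsrsstssrs$trrsrrtrsr
  rot[11] = stsrsstssrs$trrsrrtrsrt
  rot[12] = tsrsstssrs$trrsrrtrsrts
  rot[13] = srsstssrs$trrsrrtrsrtst
  rot[14] = rsstssrs$trrsrrtrsrtsts
  rot[15] = sstssrs$trrsrrtrsrtstsr
  rot[16] = stssrs$trrsrrtrsrtstsrs
  rot[17] = tssrs$trrsrrtrsrtstsrss
  rot[18] = ssrs$trrsrrtrsrtstsrsst
  rot[19] = srs$trrsrrtrsrtstsrssts
  rot[20] = rs$trrsrrtrsrtstsrsstss
  rot[21] = s$trrsrrtrsrtstsrsstssr
  rot[22] = $trrsrrtrsrtstsrsstssrs
Sorted (with $ < everything):
  sorted[0] = $trrsrrtrsrtstsrsstssrs  (last char: 's')
  sorted[1] = rrsrrtrsrtstsrsstssrs$t  (last char: 't')
  sorted[2] = rrtrsrtstsrsstssrs$trrs  (last char: 's')
  sorted[3] = rs$trrsrrtrsrtstsrsstss  (last char: 's')
  sorted[4] = rsrrtrsrtstsrsstssrs$tr  (last char: 'r')
  sorted[5] = rsrtstsrsstssrs$trrsrrt  (last char: 't')
  sorted[6] = rsstssrs$trrsrrtrsrtsts  (last char: 's')
  sorted[7] = rtrsrtstsrsstssrs$trrsr  (last char: 'r')
  sorted[8] = rtstsrsstssrs$trrsrrtrs  (last char: 's')
  sorted[9] = s$trrsrrtrsrtstsrsstssr  (last char: 'r')
  sorted[10] = srrtrsrtstsrsstssrs$trr  (last char: 'r')
  sorted[11] = srs$trrsrrtrsrtstsrssts  (last char: 's')
  sorted[12] = srsstssrs$trrsrrtrsrtst  (last char: 't')
  sorted[13] = srtstsrsstssrs$trrsrrtr  (last char: 'r')
  sorted[14] = ssrs$trrsrrtrsrtstsrsst  (last char: 't')
  sorted[15] = sstssrs$trrsrrtrsrtstsr  (last char: 'r')
  sorted[16] = stsrsstssrs$trrsrrtrsrt  (last char: 't')
  sorted[17] = stssrs$trrsrrtrsrtstsrs  (last char: 's')
  sorted[18] = trrsrrtrsrtstsrsstssrs$  (last char: '$')
  sorted[19] = trsrtstsrsstssrs$trrsrr  (last char: 'r')
  sorted[20] = tsrsstssrs$trrsrrtrsrts  (last char: 's')
  sorted[21] = tssrs$trrsrrtrsrtstsrss  (last char: 's')
  sorted[22] = tstsrsstssrs$trrsrrtrsr  (last char: 'r')
Last column: stssrtsrsrrstrtrts$rssr
Original string S is at sorted index 18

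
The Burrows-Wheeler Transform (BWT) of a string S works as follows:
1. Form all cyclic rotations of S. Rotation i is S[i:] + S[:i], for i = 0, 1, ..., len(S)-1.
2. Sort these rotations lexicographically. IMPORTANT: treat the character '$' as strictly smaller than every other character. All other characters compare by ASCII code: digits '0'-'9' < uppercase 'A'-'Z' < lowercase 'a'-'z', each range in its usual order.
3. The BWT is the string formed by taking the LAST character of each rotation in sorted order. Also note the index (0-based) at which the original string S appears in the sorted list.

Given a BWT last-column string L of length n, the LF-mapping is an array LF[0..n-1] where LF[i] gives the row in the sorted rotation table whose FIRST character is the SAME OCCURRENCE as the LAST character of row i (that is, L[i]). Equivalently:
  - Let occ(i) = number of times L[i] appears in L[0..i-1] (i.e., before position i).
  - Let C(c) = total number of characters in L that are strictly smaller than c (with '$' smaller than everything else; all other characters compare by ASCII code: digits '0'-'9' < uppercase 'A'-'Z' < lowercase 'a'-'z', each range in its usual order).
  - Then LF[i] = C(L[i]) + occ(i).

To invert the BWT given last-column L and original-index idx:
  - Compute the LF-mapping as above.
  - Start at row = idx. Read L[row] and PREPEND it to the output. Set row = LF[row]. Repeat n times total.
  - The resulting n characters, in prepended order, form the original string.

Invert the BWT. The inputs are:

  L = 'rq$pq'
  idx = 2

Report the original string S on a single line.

LF mapping: 4 2 0 1 3
Walk LF starting at row 2, prepending L[row]:
  step 1: row=2, L[2]='$', prepend. Next row=LF[2]=0
  step 2: row=0, L[0]='r', prepend. Next row=LF[0]=4
  step 3: row=4, L[4]='q', prepend. Next row=LF[4]=3
  step 4: row=3, L[3]='p', prepend. Next row=LF[3]=1
  step 5: row=1, L[1]='q', prepend. Next row=LF[1]=2
Reversed output: qpqr$

Answer: qpqr$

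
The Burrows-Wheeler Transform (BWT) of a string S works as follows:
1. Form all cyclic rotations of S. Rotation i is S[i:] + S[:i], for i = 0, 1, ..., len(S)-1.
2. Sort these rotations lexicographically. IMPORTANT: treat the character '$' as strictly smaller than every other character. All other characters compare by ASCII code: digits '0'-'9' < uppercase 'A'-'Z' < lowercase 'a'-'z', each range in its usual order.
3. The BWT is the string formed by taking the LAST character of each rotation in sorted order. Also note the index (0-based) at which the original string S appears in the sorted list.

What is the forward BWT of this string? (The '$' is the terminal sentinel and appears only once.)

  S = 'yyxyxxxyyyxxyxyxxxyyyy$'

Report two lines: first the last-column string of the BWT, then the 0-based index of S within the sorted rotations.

All 23 rotations (rotation i = S[i:]+S[:i]):
  rot[0] = yyxyxxxyyyxxyxyxxxyyyy$
  rot[1] = yxyxxxyyyxxyxyxxxyyyy$y
  rot[2] = xyxxxyyyxxyxyxxxyyyy$yy
  rot[3] = yxxxyyyxxyxyxxxyyyy$yyx
  rot[4] = xxxyyyxxyxyxxxyyyy$yyxy
  rot[5] = xxyyyxxyxyxxxyyyy$yyxyx
  rot[6] = xyyyxxyxyxxxyyyy$yyxyxx
  rot[7] = yyyxxyxyxxxyyyy$yyxyxxx
  rot[8] = yyxxyxyxxxyyyy$yyxyxxxy
  rot[9] = yxxyxyxxxyyyy$yyxyxxxyy
  rot[10] = xxyxyxxxyyyy$yyxyxxxyyy
  rot[11] = xyxyxxxyyyy$yyxyxxxyyyx
  rot[12] = yxyxxxyyyy$yyxyxxxyyyxx
  rot[13] = xyxxxyyyy$yyxyxxxyyyxxy
  rot[14] = yxxxyyyy$yyxyxxxyyyxxyx
  rot[15] = xxxyyyy$yyxyxxxyyyxxyxy
  rot[16] = xxyyyy$yyxyxxxyyyxxyxyx
  rot[17] = xyyyy$yyxyxxxyyyxxyxyxx
  rot[18] = yyyy$yyxyxxxyyyxxyxyxxx
  rot[19] = yyy$yyxyxxxyyyxxyxyxxxy
  rot[20] = yy$yyxyxxxyyyxxyxyxxxyy
  rot[21] = y$yyxyxxxyyyxxyxyxxxyyy
  rot[22] = $yyxyxxxyyyxxyxyxxxyyyy
Sorted (with $ < everything):
  sorted[0] = $yyxyxxxyyyxxyxyxxxyyyy  (last char: 'y')
  sorted[1] = xxxyyyxxyxyxxxyyyy$yyxy  (last char: 'y')
  sorted[2] = xxxyyyy$yyxyxxxyyyxxyxy  (last char: 'y')
  sorted[3] = xxyxyxxxyyyy$yyxyxxxyyy  (last char: 'y')
  sorted[4] = xxyyyxxyxyxxxyyyy$yyxyx  (last char: 'x')
  sorted[5] = xxyyyy$yyxyxxxyyyxxyxyx  (last char: 'x')
  sorted[6] = xyxxxyyyxxyxyxxxyyyy$yy  (last char: 'y')
  sorted[7] = xyxxxyyyy$yyxyxxxyyyxxy  (last char: 'y')
  sorted[8] = xyxyxxxyyyy$yyxyxxxyyyx  (last char: 'x')
  sorted[9] = xyyyxxyxyxxxyyyy$yyxyxx  (last char: 'x')
  sorted[10] = xyyyy$yyxyxxxyyyxxyxyxx  (last char: 'x')
  sorted[11] = y$yyxyxxxyyyxxyxyxxxyyy  (last char: 'y')
  sorted[12] = yxxxyyyxxyxyxxxyyyy$yyx  (last char: 'x')
  sorted[13] = yxxxyyyy$yyxyxxxyyyxxyx  (last char: 'x')
  sorted[14] = yxxyxyxxxyyyy$yyxyxxxyy  (last char: 'y')
  sorted[15] = yxyxxxyyyxxyxyxxxyyyy$y  (last char: 'y')
  sorted[16] = yxyxxxyyyy$yyxyxxxyyyxx  (last char: 'x')
  sorted[17] = yy$yyxyxxxyyyxxyxyxxxyy  (last char: 'y')
  sorted[18] = yyxxyxyxxxyyyy$yyxyxxxy  (last char: 'y')
  sorted[19] = yyxyxxxyyyxxyxyxxxyyyy$  (last char: '$')
  sorted[20] = yyy$yyxyxxxyyyxxyxyxxxy  (last char: 'y')
  sorted[21] = yyyxxyxyxxxyyyy$yyxyxxx  (last char: 'x')
  sorted[22] = yyyy$yyxyxxxyyyxxyxyxxx  (last char: 'x')
Last column: yyyyxxyyxxxyxxyyxyy$yxx
Original string S is at sorted index 19

Answer: yyyyxxyyxxxyxxyyxyy$yxx
19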